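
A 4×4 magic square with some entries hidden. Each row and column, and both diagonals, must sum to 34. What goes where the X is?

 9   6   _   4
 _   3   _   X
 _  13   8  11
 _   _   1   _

5

Row 1 needs 34; the known cells sum to 19, so (1,3) = 15.
Row 3: 13 + 8 + 11 + ? = 34, so (3,1) = 2.
Using column 2: 6 + 3 + 13 + ? → (4,2) = 34 − 22 = 12.
Column 3: 15 + 8 + 1 + ? = 34, so (2,3) = 10.
From main diagonal, 34 − (9 + 3 + 8) gives (4,4) = 14.
Anti-diagonal: 4 + 10 + 13 + ? = 34, so (4,1) = 7.
Using column 1: 9 + 2 + 7 + ? → (2,1) = 34 − 18 = 16.
Column 4 needs 34; the known cells sum to 29, so (2,4) = 5.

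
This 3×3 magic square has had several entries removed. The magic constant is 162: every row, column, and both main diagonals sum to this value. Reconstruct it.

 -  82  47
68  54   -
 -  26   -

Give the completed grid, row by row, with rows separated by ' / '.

From row 1, 162 − (82 + 47) gives (1,1) = 33.
Row 2: 68 + 54 + ? = 162, so (2,3) = 40.
Column 1 must total 162; the given cells sum to 101, so (3,1) = 61.
The remaining cell in column 3 is (3,3) = 162 − 87 = 75.

33 82 47 / 68 54 40 / 61 26 75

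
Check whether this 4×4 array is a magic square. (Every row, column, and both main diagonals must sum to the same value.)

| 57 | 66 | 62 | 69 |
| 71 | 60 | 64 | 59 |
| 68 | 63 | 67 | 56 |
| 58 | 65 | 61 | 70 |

Yes

Row 1: 57 + 66 + 62 + 69 = 254.
Row 2: 71 + 60 + 64 + 59 = 254.
Row 3: 68 + 63 + 67 + 56 = 254.
Row 4: 58 + 65 + 61 + 70 = 254.
Column 1: 57 + 71 + 68 + 58 = 254.
Column 2: 66 + 60 + 63 + 65 = 254.
Column 3: 62 + 64 + 67 + 61 = 254.
Column 4: 69 + 59 + 56 + 70 = 254.
Main diagonal: 57 + 60 + 67 + 70 = 254.
Anti-diagonal: 69 + 64 + 63 + 58 = 254.
All lines sum to 254.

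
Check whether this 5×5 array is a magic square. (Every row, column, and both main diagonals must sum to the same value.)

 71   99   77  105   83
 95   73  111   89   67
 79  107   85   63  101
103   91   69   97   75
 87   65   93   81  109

Yes

Row 1: 71 + 99 + 77 + 105 + 83 = 435.
Row 2: 95 + 73 + 111 + 89 + 67 = 435.
Row 3: 79 + 107 + 85 + 63 + 101 = 435.
Row 4: 103 + 91 + 69 + 97 + 75 = 435.
Row 5: 87 + 65 + 93 + 81 + 109 = 435.
Column 1: 71 + 95 + 79 + 103 + 87 = 435.
Column 2: 99 + 73 + 107 + 91 + 65 = 435.
Column 3: 77 + 111 + 85 + 69 + 93 = 435.
Column 4: 105 + 89 + 63 + 97 + 81 = 435.
Column 5: 83 + 67 + 101 + 75 + 109 = 435.
Main diagonal: 71 + 73 + 85 + 97 + 109 = 435.
Anti-diagonal: 83 + 89 + 85 + 91 + 87 = 435.
All lines sum to 435.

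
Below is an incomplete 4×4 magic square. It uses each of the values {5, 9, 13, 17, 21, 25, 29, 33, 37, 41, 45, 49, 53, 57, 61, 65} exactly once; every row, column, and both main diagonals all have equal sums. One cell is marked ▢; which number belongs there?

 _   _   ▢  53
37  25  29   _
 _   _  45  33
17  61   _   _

9

The 16 entries sum to 560, so each line sums to 560/4 = 140.
Row 2 must total 140; the given cells sum to 91, so (2,4) = 49.
Column 4 must total 140; the given cells sum to 135, so (4,4) = 5.
Main diagonal must total 140; the given cells sum to 75, so (1,1) = 65.
Anti-diagonal: 53 + 29 + 17 + ? = 140, so (3,2) = 41.
Row 3: 41 + 45 + 33 + ? = 140, so (3,1) = 21.
Row 4 must total 140; the given cells sum to 83, so (4,3) = 57.
Using column 2: 25 + 41 + 61 + ? → (1,2) = 140 − 127 = 13.
Column 3 needs 140; the known cells sum to 131, so (1,3) = 9.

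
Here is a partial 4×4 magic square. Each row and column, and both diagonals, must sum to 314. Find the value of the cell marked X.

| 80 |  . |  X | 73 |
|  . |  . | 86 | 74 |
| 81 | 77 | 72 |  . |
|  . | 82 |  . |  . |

The remaining cell in row 3 is (3,4) = 314 − 230 = 84.
The remaining cell in column 4 is (4,4) = 314 − 231 = 83.
Using main diagonal: 80 + 72 + 83 + ? → (2,2) = 314 − 235 = 79.
Using anti-diagonal: 73 + 86 + 77 + ? → (4,1) = 314 − 236 = 78.
Row 2 needs 314; the known cells sum to 239, so (2,1) = 75.
The remaining cell in row 4 is (4,3) = 314 − 243 = 71.
Column 2 must total 314; the given cells sum to 238, so (1,2) = 76.
From column 3, 314 − (86 + 72 + 71) gives (1,3) = 85.

85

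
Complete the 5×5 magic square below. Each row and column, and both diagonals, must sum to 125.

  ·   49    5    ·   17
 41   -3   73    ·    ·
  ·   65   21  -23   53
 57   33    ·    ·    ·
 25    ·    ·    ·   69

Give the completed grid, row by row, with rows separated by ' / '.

-7 49 5 61 17 / 41 -3 73 29 -15 / 9 65 21 -23 53 / 57 33 -11 45 1 / 25 -19 37 13 69

The remaining cell in row 3 is (3,1) = 125 − 116 = 9.
Column 1 needs 125; the known cells sum to 132, so (1,1) = -7.
Using column 2: 49 + (-3) + 65 + 33 + ? → (5,2) = 125 − 144 = -19.
From main diagonal, 125 − (-7 + (-3) + 21 + 69) gives (4,4) = 45.
The remaining cell in anti-diagonal is (2,4) = 125 − 96 = 29.
Using row 1: -7 + 49 + 5 + 17 + ? → (1,4) = 125 − 64 = 61.
From row 2, 125 − (41 + (-3) + 73 + 29) gives (2,5) = -15.
Using column 4: 61 + 29 + (-23) + 45 + ? → (5,4) = 125 − 112 = 13.
Column 5 needs 125; the known cells sum to 124, so (4,5) = 1.
Using row 4: 57 + 33 + 45 + 1 + ? → (4,3) = 125 − 136 = -11.
Row 5 needs 125; the known cells sum to 88, so (5,3) = 37.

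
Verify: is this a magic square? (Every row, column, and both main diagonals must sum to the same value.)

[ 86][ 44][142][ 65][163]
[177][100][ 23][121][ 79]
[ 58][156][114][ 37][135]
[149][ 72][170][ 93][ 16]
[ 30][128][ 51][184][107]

Yes

Row 1: 86 + 44 + 142 + 65 + 163 = 500.
Row 2: 177 + 100 + 23 + 121 + 79 = 500.
Row 3: 58 + 156 + 114 + 37 + 135 = 500.
Row 4: 149 + 72 + 170 + 93 + 16 = 500.
Row 5: 30 + 128 + 51 + 184 + 107 = 500.
Column 1: 86 + 177 + 58 + 149 + 30 = 500.
Column 2: 44 + 100 + 156 + 72 + 128 = 500.
Column 3: 142 + 23 + 114 + 170 + 51 = 500.
Column 4: 65 + 121 + 37 + 93 + 184 = 500.
Column 5: 163 + 79 + 135 + 16 + 107 = 500.
Main diagonal: 86 + 100 + 114 + 93 + 107 = 500.
Anti-diagonal: 163 + 121 + 114 + 72 + 30 = 500.
All lines sum to 500.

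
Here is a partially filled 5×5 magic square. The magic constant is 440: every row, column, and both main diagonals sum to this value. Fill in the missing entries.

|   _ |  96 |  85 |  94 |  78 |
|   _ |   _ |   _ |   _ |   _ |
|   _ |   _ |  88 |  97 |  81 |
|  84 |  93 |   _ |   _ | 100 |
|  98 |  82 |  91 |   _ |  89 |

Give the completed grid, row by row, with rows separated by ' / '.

87 96 85 94 78 / 76 90 99 83 92 / 95 79 88 97 81 / 84 93 77 86 100 / 98 82 91 80 89

Row 1 must total 440; the given cells sum to 353, so (1,1) = 87.
Using row 5: 98 + 82 + 91 + 89 + ? → (5,4) = 440 − 360 = 80.
Column 5 needs 440; the known cells sum to 348, so (2,5) = 92.
Using anti-diagonal: 78 + 88 + 93 + 98 + ? → (2,4) = 440 − 357 = 83.
Column 4 needs 440; the known cells sum to 354, so (4,4) = 86.
Using main diagonal: 87 + 88 + 86 + 89 + ? → (2,2) = 440 − 350 = 90.
The remaining cell in row 4 is (4,3) = 440 − 363 = 77.
The remaining cell in column 2 is (3,2) = 440 − 361 = 79.
The remaining cell in column 3 is (2,3) = 440 − 341 = 99.
Row 2: 90 + 99 + 83 + 92 + ? = 440, so (2,1) = 76.
Row 3 must total 440; the given cells sum to 345, so (3,1) = 95.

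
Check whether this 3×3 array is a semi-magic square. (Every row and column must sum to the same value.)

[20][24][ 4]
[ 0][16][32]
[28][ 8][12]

Row 1: 20 + 24 + 4 = 48.
Row 2: 0 + 16 + 32 = 48.
Row 3: 28 + 8 + 12 = 48.
Column 1: 20 + 0 + 28 = 48.
Column 2: 24 + 16 + 8 = 48.
Column 3: 4 + 32 + 12 = 48.
All lines sum to 48.

Yes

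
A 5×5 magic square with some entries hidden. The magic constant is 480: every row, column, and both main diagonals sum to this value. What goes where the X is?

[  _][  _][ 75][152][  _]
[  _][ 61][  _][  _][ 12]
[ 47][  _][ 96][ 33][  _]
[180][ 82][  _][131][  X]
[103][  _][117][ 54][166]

68

The remaining cell in row 5 is (5,2) = 480 − 440 = 40.
The remaining cell in column 4 is (2,4) = 480 − 370 = 110.
Main diagonal needs 480; the known cells sum to 454, so (1,1) = 26.
Anti-diagonal must total 480; the given cells sum to 391, so (1,5) = 89.
The remaining cell in row 1 is (1,2) = 480 − 342 = 138.
From column 1, 480 − (26 + 47 + 180 + 103) gives (2,1) = 124.
Column 2: 138 + 61 + 82 + 40 + ? = 480, so (3,2) = 159.
The remaining cell in row 2 is (2,3) = 480 − 307 = 173.
Row 3 must total 480; the given cells sum to 335, so (3,5) = 145.
The remaining cell in column 3 is (4,3) = 480 − 461 = 19.
Column 5 must total 480; the given cells sum to 412, so (4,5) = 68.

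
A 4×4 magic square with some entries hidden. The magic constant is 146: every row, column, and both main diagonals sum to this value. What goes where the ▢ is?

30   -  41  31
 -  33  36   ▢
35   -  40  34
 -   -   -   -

38

Row 1 must total 146; the given cells sum to 102, so (1,2) = 44.
Row 3: 35 + 40 + 34 + ? = 146, so (3,2) = 37.
The remaining cell in column 2 is (4,2) = 146 − 114 = 32.
Column 3 needs 146; the known cells sum to 117, so (4,3) = 29.
Main diagonal: 30 + 33 + 40 + ? = 146, so (4,4) = 43.
The remaining cell in anti-diagonal is (4,1) = 146 − 104 = 42.
The remaining cell in column 1 is (2,1) = 146 − 107 = 39.
Column 4 must total 146; the given cells sum to 108, so (2,4) = 38.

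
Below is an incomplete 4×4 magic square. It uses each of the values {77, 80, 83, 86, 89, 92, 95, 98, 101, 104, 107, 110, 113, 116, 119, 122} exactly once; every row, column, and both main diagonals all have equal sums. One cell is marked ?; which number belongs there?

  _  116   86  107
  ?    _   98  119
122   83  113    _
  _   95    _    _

77

The 16 entries sum to 1592, so each line sums to 1592/4 = 398.
Row 1: 116 + 86 + 107 + ? = 398, so (1,1) = 89.
The remaining cell in row 3 is (3,4) = 398 − 318 = 80.
Column 2 must total 398; the given cells sum to 294, so (2,2) = 104.
From column 3, 398 − (86 + 98 + 113) gives (4,3) = 101.
The remaining cell in column 4 is (4,4) = 398 − 306 = 92.
From anti-diagonal, 398 − (107 + 98 + 83) gives (4,1) = 110.
Using row 2: 104 + 98 + 119 + ? → (2,1) = 398 − 321 = 77.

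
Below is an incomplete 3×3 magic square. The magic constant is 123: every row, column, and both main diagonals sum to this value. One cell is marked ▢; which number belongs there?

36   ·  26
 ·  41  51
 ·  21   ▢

46

The remaining cell in row 1 is (1,2) = 123 − 62 = 61.
Using row 2: 41 + 51 + ? → (2,1) = 123 − 92 = 31.
Using column 1: 36 + 31 + ? → (3,1) = 123 − 67 = 56.
Using column 3: 26 + 51 + ? → (3,3) = 123 − 77 = 46.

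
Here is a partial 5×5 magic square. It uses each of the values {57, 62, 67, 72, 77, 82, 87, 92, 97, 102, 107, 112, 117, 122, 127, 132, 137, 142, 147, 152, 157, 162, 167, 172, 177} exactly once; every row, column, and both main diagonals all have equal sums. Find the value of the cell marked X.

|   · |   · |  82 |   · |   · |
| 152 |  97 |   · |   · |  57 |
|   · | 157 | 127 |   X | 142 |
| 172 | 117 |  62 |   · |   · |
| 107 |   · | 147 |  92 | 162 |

72

The 25 entries sum to 2925, so each line sums to 2925/5 = 585.
Using row 5: 107 + 147 + 92 + 162 + ? → (5,2) = 585 − 508 = 77.
From column 2, 585 − (97 + 157 + 117 + 77) gives (1,2) = 137.
Column 3: 82 + 127 + 62 + 147 + ? = 585, so (2,3) = 167.
Row 2 needs 585; the known cells sum to 473, so (2,4) = 112.
Anti-diagonal: 112 + 127 + 117 + 107 + ? = 585, so (1,5) = 122.
From column 5, 585 − (122 + 57 + 142 + 162) gives (4,5) = 102.
From row 4, 585 − (172 + 117 + 62 + 102) gives (4,4) = 132.
From main diagonal, 585 − (97 + 127 + 132 + 162) gives (1,1) = 67.
Using row 1: 67 + 137 + 82 + 122 + ? → (1,4) = 585 − 408 = 177.
Using column 1: 67 + 152 + 172 + 107 + ? → (3,1) = 585 − 498 = 87.
Using column 4: 177 + 112 + 132 + 92 + ? → (3,4) = 585 − 513 = 72.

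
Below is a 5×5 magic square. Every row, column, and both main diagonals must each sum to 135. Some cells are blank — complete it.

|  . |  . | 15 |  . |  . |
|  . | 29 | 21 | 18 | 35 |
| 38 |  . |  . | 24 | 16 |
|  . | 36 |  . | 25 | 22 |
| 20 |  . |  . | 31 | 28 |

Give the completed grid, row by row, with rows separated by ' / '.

26 23 15 37 34 / 32 29 21 18 35 / 38 30 27 24 16 / 19 36 33 25 22 / 20 17 39 31 28

Row 2 needs 135; the known cells sum to 103, so (2,1) = 32.
From column 4, 135 − (18 + 24 + 25 + 31) gives (1,4) = 37.
Column 5 needs 135; the known cells sum to 101, so (1,5) = 34.
Using anti-diagonal: 34 + 18 + 36 + 20 + ? → (3,3) = 135 − 108 = 27.
Using row 3: 38 + 27 + 24 + 16 + ? → (3,2) = 135 − 105 = 30.
Main diagonal needs 135; the known cells sum to 109, so (1,1) = 26.
Using row 1: 26 + 15 + 37 + 34 + ? → (1,2) = 135 − 112 = 23.
Using column 1: 26 + 32 + 38 + 20 + ? → (4,1) = 135 − 116 = 19.
Column 2 must total 135; the given cells sum to 118, so (5,2) = 17.
Row 4: 19 + 36 + 25 + 22 + ? = 135, so (4,3) = 33.
Row 5 must total 135; the given cells sum to 96, so (5,3) = 39.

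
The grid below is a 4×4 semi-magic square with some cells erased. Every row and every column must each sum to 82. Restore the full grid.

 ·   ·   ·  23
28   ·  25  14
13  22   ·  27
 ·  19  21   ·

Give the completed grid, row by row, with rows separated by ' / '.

17 26 16 23 / 28 15 25 14 / 13 22 20 27 / 24 19 21 18

The remaining cell in row 2 is (2,2) = 82 − 67 = 15.
The remaining cell in row 3 is (3,3) = 82 − 62 = 20.
Column 2: 15 + 22 + 19 + ? = 82, so (1,2) = 26.
The remaining cell in column 3 is (1,3) = 82 − 66 = 16.
Column 4 needs 82; the known cells sum to 64, so (4,4) = 18.
The remaining cell in row 1 is (1,1) = 82 − 65 = 17.
The remaining cell in row 4 is (4,1) = 82 − 58 = 24.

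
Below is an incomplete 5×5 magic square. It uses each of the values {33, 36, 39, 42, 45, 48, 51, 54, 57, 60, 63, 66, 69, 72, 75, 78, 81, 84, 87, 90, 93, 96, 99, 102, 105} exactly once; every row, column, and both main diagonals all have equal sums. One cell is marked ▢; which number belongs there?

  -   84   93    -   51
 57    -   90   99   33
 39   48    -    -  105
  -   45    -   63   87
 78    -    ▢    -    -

The 25 entries sum to 1725, so each line sums to 1725/5 = 345.
Row 2: 57 + 90 + 99 + 33 + ? = 345, so (2,2) = 66.
Column 2 needs 345; the known cells sum to 243, so (5,2) = 102.
Using column 5: 51 + 33 + 105 + 87 + ? → (5,5) = 345 − 276 = 69.
Anti-diagonal needs 345; the known cells sum to 273, so (3,3) = 72.
Row 3: 39 + 48 + 72 + 105 + ? = 345, so (3,4) = 81.
Main diagonal must total 345; the given cells sum to 270, so (1,1) = 75.
Using row 1: 75 + 84 + 93 + 51 + ? → (1,4) = 345 − 303 = 42.
Column 1 must total 345; the given cells sum to 249, so (4,1) = 96.
Column 4 must total 345; the given cells sum to 285, so (5,4) = 60.
The remaining cell in row 4 is (4,3) = 345 − 291 = 54.
Row 5 needs 345; the known cells sum to 309, so (5,3) = 36.

36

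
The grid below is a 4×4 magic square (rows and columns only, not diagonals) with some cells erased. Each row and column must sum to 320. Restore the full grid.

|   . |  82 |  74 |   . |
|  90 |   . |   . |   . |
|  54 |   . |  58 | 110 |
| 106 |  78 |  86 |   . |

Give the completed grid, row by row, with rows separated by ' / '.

70 82 74 94 / 90 62 102 66 / 54 98 58 110 / 106 78 86 50

Using row 3: 54 + 58 + 110 + ? → (3,2) = 320 − 222 = 98.
Using row 4: 106 + 78 + 86 + ? → (4,4) = 320 − 270 = 50.
Column 1 must total 320; the given cells sum to 250, so (1,1) = 70.
Column 2 must total 320; the given cells sum to 258, so (2,2) = 62.
Column 3 must total 320; the given cells sum to 218, so (2,3) = 102.
Row 1 must total 320; the given cells sum to 226, so (1,4) = 94.
Row 2: 90 + 62 + 102 + ? = 320, so (2,4) = 66.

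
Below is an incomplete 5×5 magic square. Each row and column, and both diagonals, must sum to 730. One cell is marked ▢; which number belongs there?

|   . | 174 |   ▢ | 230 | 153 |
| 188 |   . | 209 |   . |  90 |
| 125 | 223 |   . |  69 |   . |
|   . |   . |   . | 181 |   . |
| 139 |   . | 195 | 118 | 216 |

97

The remaining cell in row 5 is (5,2) = 730 − 668 = 62.
Column 4 needs 730; the known cells sum to 598, so (2,4) = 132.
Using row 2: 188 + 209 + 132 + 90 + ? → (2,2) = 730 − 619 = 111.
The remaining cell in column 2 is (4,2) = 730 − 570 = 160.
Using anti-diagonal: 153 + 132 + 160 + 139 + ? → (3,3) = 730 − 584 = 146.
Row 3: 125 + 223 + 146 + 69 + ? = 730, so (3,5) = 167.
The remaining cell in column 5 is (4,5) = 730 − 626 = 104.
Main diagonal must total 730; the given cells sum to 654, so (1,1) = 76.
From row 1, 730 − (76 + 174 + 230 + 153) gives (1,3) = 97.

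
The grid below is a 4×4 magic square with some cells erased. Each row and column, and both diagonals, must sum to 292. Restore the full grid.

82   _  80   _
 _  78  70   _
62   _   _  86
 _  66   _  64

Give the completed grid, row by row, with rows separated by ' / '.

Main diagonal needs 292; the known cells sum to 224, so (3,3) = 68.
Row 3: 62 + 68 + 86 + ? = 292, so (3,2) = 76.
From column 2, 292 − (78 + 76 + 66) gives (1,2) = 72.
Column 3: 80 + 70 + 68 + ? = 292, so (4,3) = 74.
Using row 1: 82 + 72 + 80 + ? → (1,4) = 292 − 234 = 58.
Row 4 needs 292; the known cells sum to 204, so (4,1) = 88.
The remaining cell in column 1 is (2,1) = 292 − 232 = 60.
Column 4 needs 292; the known cells sum to 208, so (2,4) = 84.

82 72 80 58 / 60 78 70 84 / 62 76 68 86 / 88 66 74 64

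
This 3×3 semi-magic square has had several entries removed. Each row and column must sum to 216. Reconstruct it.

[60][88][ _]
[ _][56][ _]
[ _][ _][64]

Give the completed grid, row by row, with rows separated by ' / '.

Row 1: 60 + 88 + ? = 216, so (1,3) = 68.
Column 2 needs 216; the known cells sum to 144, so (3,2) = 72.
The remaining cell in column 3 is (2,3) = 216 − 132 = 84.
Row 2: 56 + 84 + ? = 216, so (2,1) = 76.
From row 3, 216 − (72 + 64) gives (3,1) = 80.

60 88 68 / 76 56 84 / 80 72 64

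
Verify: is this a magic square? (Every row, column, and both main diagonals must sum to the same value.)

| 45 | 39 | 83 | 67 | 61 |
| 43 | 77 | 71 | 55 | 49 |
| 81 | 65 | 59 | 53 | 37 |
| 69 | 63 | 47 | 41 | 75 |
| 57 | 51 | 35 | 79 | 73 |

Yes

Row 1: 45 + 39 + 83 + 67 + 61 = 295.
Row 2: 43 + 77 + 71 + 55 + 49 = 295.
Row 3: 81 + 65 + 59 + 53 + 37 = 295.
Row 4: 69 + 63 + 47 + 41 + 75 = 295.
Row 5: 57 + 51 + 35 + 79 + 73 = 295.
Column 1: 45 + 43 + 81 + 69 + 57 = 295.
Column 2: 39 + 77 + 65 + 63 + 51 = 295.
Column 3: 83 + 71 + 59 + 47 + 35 = 295.
Column 4: 67 + 55 + 53 + 41 + 79 = 295.
Column 5: 61 + 49 + 37 + 75 + 73 = 295.
Main diagonal: 45 + 77 + 59 + 41 + 73 = 295.
Anti-diagonal: 61 + 55 + 59 + 63 + 57 = 295.
All lines sum to 295.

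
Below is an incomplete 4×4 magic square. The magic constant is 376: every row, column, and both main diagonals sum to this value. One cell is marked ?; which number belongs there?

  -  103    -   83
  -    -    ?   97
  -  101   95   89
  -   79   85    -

Row 3 must total 376; the given cells sum to 285, so (3,1) = 91.
The remaining cell in column 2 is (2,2) = 376 − 283 = 93.
Column 4 needs 376; the known cells sum to 269, so (4,4) = 107.
From main diagonal, 376 − (93 + 95 + 107) gives (1,1) = 81.
Using row 1: 81 + 103 + 83 + ? → (1,3) = 376 − 267 = 109.
From row 4, 376 − (79 + 85 + 107) gives (4,1) = 105.
Column 1 must total 376; the given cells sum to 277, so (2,1) = 99.
The remaining cell in column 3 is (2,3) = 376 − 289 = 87.

87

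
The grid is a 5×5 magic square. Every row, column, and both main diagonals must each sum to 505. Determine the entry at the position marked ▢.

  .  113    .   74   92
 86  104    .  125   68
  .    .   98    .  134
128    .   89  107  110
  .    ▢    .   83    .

Row 2 must total 505; the given cells sum to 383, so (2,3) = 122.
The remaining cell in row 4 is (4,2) = 505 − 434 = 71.
Column 4: 74 + 125 + 107 + 83 + ? = 505, so (3,4) = 116.
Using column 5: 92 + 68 + 134 + 110 + ? → (5,5) = 505 − 404 = 101.
The remaining cell in main diagonal is (1,1) = 505 − 410 = 95.
From anti-diagonal, 505 − (92 + 125 + 98 + 71) gives (5,1) = 119.
From row 1, 505 − (95 + 113 + 74 + 92) gives (1,3) = 131.
Using column 1: 95 + 86 + 128 + 119 + ? → (3,1) = 505 − 428 = 77.
Using column 3: 131 + 122 + 98 + 89 + ? → (5,3) = 505 − 440 = 65.
Using row 3: 77 + 98 + 116 + 134 + ? → (3,2) = 505 − 425 = 80.
From row 5, 505 − (119 + 65 + 83 + 101) gives (5,2) = 137.

137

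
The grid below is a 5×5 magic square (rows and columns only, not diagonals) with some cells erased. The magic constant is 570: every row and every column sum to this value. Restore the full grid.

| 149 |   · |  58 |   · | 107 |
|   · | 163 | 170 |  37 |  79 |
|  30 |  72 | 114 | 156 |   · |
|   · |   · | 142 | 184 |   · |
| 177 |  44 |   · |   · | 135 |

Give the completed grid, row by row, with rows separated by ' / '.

149 191 58 65 107 / 121 163 170 37 79 / 30 72 114 156 198 / 93 100 142 184 51 / 177 44 86 128 135

Row 2 needs 570; the known cells sum to 449, so (2,1) = 121.
From row 3, 570 − (30 + 72 + 114 + 156) gives (3,5) = 198.
Column 1: 149 + 121 + 30 + 177 + ? = 570, so (4,1) = 93.
Column 3 must total 570; the given cells sum to 484, so (5,3) = 86.
From column 5, 570 − (107 + 79 + 198 + 135) gives (4,5) = 51.
The remaining cell in row 4 is (4,2) = 570 − 470 = 100.
Row 5 must total 570; the given cells sum to 442, so (5,4) = 128.
Using column 2: 163 + 72 + 100 + 44 + ? → (1,2) = 570 − 379 = 191.
Column 4 must total 570; the given cells sum to 505, so (1,4) = 65.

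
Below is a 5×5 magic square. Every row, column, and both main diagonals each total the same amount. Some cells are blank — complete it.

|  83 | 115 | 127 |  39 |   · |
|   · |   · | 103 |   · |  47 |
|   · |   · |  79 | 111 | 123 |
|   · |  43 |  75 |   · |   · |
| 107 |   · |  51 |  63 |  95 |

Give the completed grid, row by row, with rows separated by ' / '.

Column 3 is already complete: 127 + 103 + 79 + 75 + 51 = 435, so that is the magic constant.
Using row 1: 83 + 115 + 127 + 39 + ? → (1,5) = 435 − 364 = 71.
Using row 5: 107 + 51 + 63 + 95 + ? → (5,2) = 435 − 316 = 119.
Using column 5: 71 + 47 + 123 + 95 + ? → (4,5) = 435 − 336 = 99.
Anti-diagonal needs 435; the known cells sum to 300, so (2,4) = 135.
Using column 4: 39 + 135 + 111 + 63 + ? → (4,4) = 435 − 348 = 87.
The remaining cell in main diagonal is (2,2) = 435 − 344 = 91.
From row 2, 435 − (91 + 103 + 135 + 47) gives (2,1) = 59.
The remaining cell in row 4 is (4,1) = 435 − 304 = 131.
From column 1, 435 − (83 + 59 + 131 + 107) gives (3,1) = 55.
The remaining cell in column 2 is (3,2) = 435 − 368 = 67.

83 115 127 39 71 / 59 91 103 135 47 / 55 67 79 111 123 / 131 43 75 87 99 / 107 119 51 63 95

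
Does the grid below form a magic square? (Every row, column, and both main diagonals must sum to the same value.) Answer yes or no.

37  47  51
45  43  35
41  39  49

Row 1: 37 + 47 + 51 = 135.
Row 2: 45 + 43 + 35 = 123.
Row 3: 41 + 39 + 49 = 129.
Column 1: 37 + 45 + 41 = 123.
Column 2: 47 + 43 + 39 = 129.
Column 3: 51 + 35 + 49 = 135.
Main diagonal: 37 + 43 + 49 = 129.
Anti-diagonal: 51 + 43 + 41 = 135.

No — row 2 sums to 123 but column 2 sums to 129.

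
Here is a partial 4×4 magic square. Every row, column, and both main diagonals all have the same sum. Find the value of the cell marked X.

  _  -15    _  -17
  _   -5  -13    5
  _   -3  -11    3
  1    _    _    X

Anti-diagonal is complete and sums to -32; that is the magic constant.
From row 2, -32 − (-5 + (-13) + 5) gives (2,1) = -19.
Row 3: -3 + (-11) + 3 + ? = -32, so (3,1) = -21.
Using column 1: -19 + (-21) + 1 + ? → (1,1) = -32 − (-39) = 7.
Column 2 needs -32; the known cells sum to -23, so (4,2) = -9.
Column 4: -17 + 5 + 3 + ? = -32, so (4,4) = -23.

-23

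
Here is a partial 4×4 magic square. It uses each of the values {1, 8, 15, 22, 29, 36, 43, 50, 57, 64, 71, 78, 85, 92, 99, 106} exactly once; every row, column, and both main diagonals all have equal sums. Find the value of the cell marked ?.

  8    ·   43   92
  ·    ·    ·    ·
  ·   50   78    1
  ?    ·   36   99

The 16 entries sum to 856, so each line sums to 856/4 = 214.
Row 1 needs 214; the known cells sum to 143, so (1,2) = 71.
Row 3: 50 + 78 + 1 + ? = 214, so (3,1) = 85.
Column 3 needs 214; the known cells sum to 157, so (2,3) = 57.
The remaining cell in column 4 is (2,4) = 214 − 192 = 22.
Using main diagonal: 8 + 78 + 99 + ? → (2,2) = 214 − 185 = 29.
The remaining cell in anti-diagonal is (4,1) = 214 − 199 = 15.

15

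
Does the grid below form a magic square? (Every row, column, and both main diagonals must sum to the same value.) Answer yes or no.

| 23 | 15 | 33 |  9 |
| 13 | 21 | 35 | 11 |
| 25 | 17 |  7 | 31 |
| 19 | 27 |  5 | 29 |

Row 1: 23 + 15 + 33 + 9 = 80.
Row 2: 13 + 21 + 35 + 11 = 80.
Row 3: 25 + 17 + 7 + 31 = 80.
Row 4: 19 + 27 + 5 + 29 = 80.
Column 1: 23 + 13 + 25 + 19 = 80.
Column 2: 15 + 21 + 17 + 27 = 80.
Column 3: 33 + 35 + 7 + 5 = 80.
Column 4: 9 + 11 + 31 + 29 = 80.
Main diagonal: 23 + 21 + 7 + 29 = 80.
Anti-diagonal: 9 + 35 + 17 + 19 = 80.
All lines sum to 80.

Yes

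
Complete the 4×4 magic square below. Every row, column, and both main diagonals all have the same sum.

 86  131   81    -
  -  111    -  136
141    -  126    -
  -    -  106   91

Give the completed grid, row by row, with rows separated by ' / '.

86 131 81 116 / 66 111 101 136 / 141 76 126 71 / 121 96 106 91

Main diagonal is already complete: 86 + 111 + 126 + 91 = 414, so that is the magic constant.
The remaining cell in row 1 is (1,4) = 414 − 298 = 116.
Using column 3: 81 + 126 + 106 + ? → (2,3) = 414 − 313 = 101.
Using column 4: 116 + 136 + 91 + ? → (3,4) = 414 − 343 = 71.
Row 2: 111 + 101 + 136 + ? = 414, so (2,1) = 66.
The remaining cell in row 3 is (3,2) = 414 − 338 = 76.
Using column 1: 86 + 66 + 141 + ? → (4,1) = 414 − 293 = 121.
From column 2, 414 − (131 + 111 + 76) gives (4,2) = 96.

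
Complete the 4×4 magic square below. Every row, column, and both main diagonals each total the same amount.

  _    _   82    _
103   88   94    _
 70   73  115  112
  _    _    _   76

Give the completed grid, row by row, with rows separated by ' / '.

Row 3 is already complete: 70 + 73 + 115 + 112 = 370, so that is the magic constant.
Row 2: 103 + 88 + 94 + ? = 370, so (2,4) = 85.
From column 3, 370 − (82 + 94 + 115) gives (4,3) = 79.
From column 4, 370 − (85 + 112 + 76) gives (1,4) = 97.
Main diagonal must total 370; the given cells sum to 279, so (1,1) = 91.
Anti-diagonal needs 370; the known cells sum to 264, so (4,1) = 106.
The remaining cell in row 1 is (1,2) = 370 − 270 = 100.
From row 4, 370 − (106 + 79 + 76) gives (4,2) = 109.

91 100 82 97 / 103 88 94 85 / 70 73 115 112 / 106 109 79 76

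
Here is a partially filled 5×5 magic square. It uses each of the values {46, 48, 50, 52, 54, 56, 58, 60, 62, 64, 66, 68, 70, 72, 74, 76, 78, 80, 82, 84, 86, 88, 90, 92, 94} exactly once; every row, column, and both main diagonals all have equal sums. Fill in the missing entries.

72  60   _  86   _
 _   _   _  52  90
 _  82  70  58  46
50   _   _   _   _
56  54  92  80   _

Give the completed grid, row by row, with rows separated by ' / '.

The 25 entries sum to 1750, so each line sums to 1750/5 = 350.
From row 3, 350 − (82 + 70 + 58 + 46) gives (3,1) = 94.
The remaining cell in row 5 is (5,5) = 350 − 282 = 68.
From column 1, 350 − (72 + 94 + 50 + 56) gives (2,1) = 78.
From column 4, 350 − (86 + 52 + 58 + 80) gives (4,4) = 74.
From main diagonal, 350 − (72 + 70 + 74 + 68) gives (2,2) = 66.
From row 2, 350 − (78 + 66 + 52 + 90) gives (2,3) = 64.
Column 2: 60 + 66 + 82 + 54 + ? = 350, so (4,2) = 88.
Anti-diagonal must total 350; the given cells sum to 266, so (1,5) = 84.
From row 1, 350 − (72 + 60 + 86 + 84) gives (1,3) = 48.
The remaining cell in column 3 is (4,3) = 350 − 274 = 76.
Column 5 needs 350; the known cells sum to 288, so (4,5) = 62.

72 60 48 86 84 / 78 66 64 52 90 / 94 82 70 58 46 / 50 88 76 74 62 / 56 54 92 80 68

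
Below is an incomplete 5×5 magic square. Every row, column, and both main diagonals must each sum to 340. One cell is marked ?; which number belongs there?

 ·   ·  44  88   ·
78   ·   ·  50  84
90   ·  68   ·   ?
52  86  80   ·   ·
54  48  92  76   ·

The remaining cell in row 5 is (5,5) = 340 − 270 = 70.
From column 1, 340 − (78 + 90 + 52 + 54) gives (1,1) = 66.
Column 3: 44 + 68 + 80 + 92 + ? = 340, so (2,3) = 56.
The remaining cell in anti-diagonal is (1,5) = 340 − 258 = 82.
From row 1, 340 − (66 + 44 + 88 + 82) gives (1,2) = 60.
Row 2 must total 340; the given cells sum to 268, so (2,2) = 72.
The remaining cell in column 2 is (3,2) = 340 − 266 = 74.
Using main diagonal: 66 + 72 + 68 + 70 + ? → (4,4) = 340 − 276 = 64.
Using row 4: 52 + 86 + 80 + 64 + ? → (4,5) = 340 − 282 = 58.
The remaining cell in column 4 is (3,4) = 340 − 278 = 62.
Column 5: 82 + 84 + 58 + 70 + ? = 340, so (3,5) = 46.

46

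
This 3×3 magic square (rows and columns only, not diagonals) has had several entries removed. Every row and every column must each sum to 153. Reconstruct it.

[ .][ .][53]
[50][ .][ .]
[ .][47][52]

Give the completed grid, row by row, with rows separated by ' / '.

Row 3: 47 + 52 + ? = 153, so (3,1) = 54.
Column 1 must total 153; the given cells sum to 104, so (1,1) = 49.
Using column 3: 53 + 52 + ? → (2,3) = 153 − 105 = 48.
From row 1, 153 − (49 + 53) gives (1,2) = 51.
Row 2 needs 153; the known cells sum to 98, so (2,2) = 55.

49 51 53 / 50 55 48 / 54 47 52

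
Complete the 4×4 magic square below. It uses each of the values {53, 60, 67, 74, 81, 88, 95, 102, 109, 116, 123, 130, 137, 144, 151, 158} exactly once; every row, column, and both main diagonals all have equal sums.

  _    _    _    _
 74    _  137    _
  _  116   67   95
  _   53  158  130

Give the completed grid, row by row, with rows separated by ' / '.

123 151 60 88 / 74 102 137 109 / 144 116 67 95 / 81 53 158 130

The 16 entries sum to 1688, so each line sums to 1688/4 = 422.
Row 3: 116 + 67 + 95 + ? = 422, so (3,1) = 144.
Row 4: 53 + 158 + 130 + ? = 422, so (4,1) = 81.
Column 1: 74 + 144 + 81 + ? = 422, so (1,1) = 123.
Column 3 needs 422; the known cells sum to 362, so (1,3) = 60.
Main diagonal needs 422; the known cells sum to 320, so (2,2) = 102.
From anti-diagonal, 422 − (137 + 116 + 81) gives (1,4) = 88.
Row 1 needs 422; the known cells sum to 271, so (1,2) = 151.
From row 2, 422 − (74 + 102 + 137) gives (2,4) = 109.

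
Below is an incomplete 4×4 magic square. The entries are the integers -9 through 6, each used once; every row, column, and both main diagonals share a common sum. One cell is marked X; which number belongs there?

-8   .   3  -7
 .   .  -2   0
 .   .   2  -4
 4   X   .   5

The entries are -9 through 6, which sum to -24, so each line sums to -24/4 = -6.
Row 1 must total -6; the given cells sum to -12, so (1,2) = 6.
Column 3: 3 + (-2) + 2 + ? = -6, so (4,3) = -9.
From main diagonal, -6 − (-8 + 2 + 5) gives (2,2) = -5.
Using anti-diagonal: -7 + (-2) + 4 + ? → (3,2) = -6 − (-5) = -1.
Using row 2: -5 + (-2) + 0 + ? → (2,1) = -6 − (-7) = 1.
Row 3: -1 + 2 + (-4) + ? = -6, so (3,1) = -3.
Using row 4: 4 + (-9) + 5 + ? → (4,2) = -6 − 0 = -6.

-6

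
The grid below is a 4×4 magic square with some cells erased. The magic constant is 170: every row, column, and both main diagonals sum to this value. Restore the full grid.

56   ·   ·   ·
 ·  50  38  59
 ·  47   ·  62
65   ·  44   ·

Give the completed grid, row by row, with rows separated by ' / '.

56 41 53 20 / 23 50 38 59 / 26 47 35 62 / 65 32 44 29

Row 2 needs 170; the known cells sum to 147, so (2,1) = 23.
Using column 1: 56 + 23 + 65 + ? → (3,1) = 170 − 144 = 26.
Anti-diagonal needs 170; the known cells sum to 150, so (1,4) = 20.
Using row 3: 26 + 47 + 62 + ? → (3,3) = 170 − 135 = 35.
The remaining cell in column 3 is (1,3) = 170 − 117 = 53.
From column 4, 170 − (20 + 59 + 62) gives (4,4) = 29.
The remaining cell in row 1 is (1,2) = 170 − 129 = 41.
Row 4 needs 170; the known cells sum to 138, so (4,2) = 32.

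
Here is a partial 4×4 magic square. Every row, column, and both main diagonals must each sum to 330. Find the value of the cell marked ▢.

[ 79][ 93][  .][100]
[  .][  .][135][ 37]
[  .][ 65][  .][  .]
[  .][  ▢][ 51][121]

Row 1 must total 330; the given cells sum to 272, so (1,3) = 58.
Column 3 must total 330; the given cells sum to 244, so (3,3) = 86.
Column 4 needs 330; the known cells sum to 258, so (3,4) = 72.
Main diagonal: 79 + 86 + 121 + ? = 330, so (2,2) = 44.
Anti-diagonal: 100 + 135 + 65 + ? = 330, so (4,1) = 30.
From row 2, 330 − (44 + 135 + 37) gives (2,1) = 114.
The remaining cell in row 3 is (3,1) = 330 − 223 = 107.
Row 4: 30 + 51 + 121 + ? = 330, so (4,2) = 128.

128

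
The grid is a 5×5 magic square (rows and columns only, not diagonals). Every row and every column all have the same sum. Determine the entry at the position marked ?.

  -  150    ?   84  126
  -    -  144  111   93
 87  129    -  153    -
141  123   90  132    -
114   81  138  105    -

Column 4 is complete and sums to 585; that is the magic constant.
Row 4 must total 585; the given cells sum to 486, so (4,5) = 99.
Row 5 must total 585; the given cells sum to 438, so (5,5) = 147.
From column 2, 585 − (150 + 129 + 123 + 81) gives (2,2) = 102.
Column 5 must total 585; the given cells sum to 465, so (3,5) = 120.
Row 2 needs 585; the known cells sum to 450, so (2,1) = 135.
Row 3 must total 585; the given cells sum to 489, so (3,3) = 96.
Column 1 must total 585; the given cells sum to 477, so (1,1) = 108.
Column 3 needs 585; the known cells sum to 468, so (1,3) = 117.

117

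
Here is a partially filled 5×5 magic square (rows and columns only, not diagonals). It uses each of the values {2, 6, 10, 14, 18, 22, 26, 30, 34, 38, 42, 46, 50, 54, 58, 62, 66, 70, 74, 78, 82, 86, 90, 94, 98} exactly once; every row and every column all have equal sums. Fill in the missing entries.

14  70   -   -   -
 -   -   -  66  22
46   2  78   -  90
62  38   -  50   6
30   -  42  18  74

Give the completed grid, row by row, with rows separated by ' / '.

The 25 entries sum to 1250, so each line sums to 1250/5 = 250.
From row 3, 250 − (46 + 2 + 78 + 90) gives (3,4) = 34.
The remaining cell in row 4 is (4,3) = 250 − 156 = 94.
Row 5: 30 + 42 + 18 + 74 + ? = 250, so (5,2) = 86.
Using column 1: 14 + 46 + 62 + 30 + ? → (2,1) = 250 − 152 = 98.
From column 2, 250 − (70 + 2 + 38 + 86) gives (2,2) = 54.
Column 4: 66 + 34 + 50 + 18 + ? = 250, so (1,4) = 82.
The remaining cell in column 5 is (1,5) = 250 − 192 = 58.
From row 1, 250 − (14 + 70 + 82 + 58) gives (1,3) = 26.
Row 2: 98 + 54 + 66 + 22 + ? = 250, so (2,3) = 10.

14 70 26 82 58 / 98 54 10 66 22 / 46 2 78 34 90 / 62 38 94 50 6 / 30 86 42 18 74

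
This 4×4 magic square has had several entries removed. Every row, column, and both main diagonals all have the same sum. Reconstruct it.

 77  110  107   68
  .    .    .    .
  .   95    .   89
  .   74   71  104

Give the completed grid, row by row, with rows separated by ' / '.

Row 1 is already complete: 77 + 110 + 107 + 68 = 362, so that is the magic constant.
The remaining cell in row 4 is (4,1) = 362 − 249 = 113.
The remaining cell in column 2 is (2,2) = 362 − 279 = 83.
The remaining cell in column 4 is (2,4) = 362 − 261 = 101.
Using main diagonal: 77 + 83 + 104 + ? → (3,3) = 362 − 264 = 98.
Anti-diagonal: 68 + 95 + 113 + ? = 362, so (2,3) = 86.
Row 2 needs 362; the known cells sum to 270, so (2,1) = 92.
Row 3: 95 + 98 + 89 + ? = 362, so (3,1) = 80.

77 110 107 68 / 92 83 86 101 / 80 95 98 89 / 113 74 71 104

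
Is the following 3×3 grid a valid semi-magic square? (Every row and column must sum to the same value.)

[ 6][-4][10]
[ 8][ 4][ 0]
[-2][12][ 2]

Yes

Row 1: 6 + (-4) + 10 = 12.
Row 2: 8 + 4 + 0 = 12.
Row 3: -2 + 12 + 2 = 12.
Column 1: 6 + 8 + (-2) = 12.
Column 2: -4 + 4 + 12 = 12.
Column 3: 10 + 0 + 2 = 12.
All lines sum to 12.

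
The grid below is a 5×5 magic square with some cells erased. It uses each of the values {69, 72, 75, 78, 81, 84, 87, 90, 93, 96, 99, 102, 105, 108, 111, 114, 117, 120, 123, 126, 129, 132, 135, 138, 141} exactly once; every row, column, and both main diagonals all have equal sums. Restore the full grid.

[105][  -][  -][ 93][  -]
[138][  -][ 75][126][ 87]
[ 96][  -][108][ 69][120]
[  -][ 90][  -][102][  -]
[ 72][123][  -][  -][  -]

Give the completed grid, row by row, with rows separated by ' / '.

The 25 entries sum to 2625, so each line sums to 2625/5 = 525.
Using row 2: 138 + 75 + 126 + 87 + ? → (2,2) = 525 − 426 = 99.
From row 3, 525 − (96 + 108 + 69 + 120) gives (3,2) = 132.
Column 1: 105 + 138 + 96 + 72 + ? = 525, so (4,1) = 114.
Column 2 must total 525; the given cells sum to 444, so (1,2) = 81.
Column 4 needs 525; the known cells sum to 390, so (5,4) = 135.
The remaining cell in main diagonal is (5,5) = 525 − 414 = 111.
Anti-diagonal needs 525; the known cells sum to 396, so (1,5) = 129.
Row 1: 105 + 81 + 93 + 129 + ? = 525, so (1,3) = 117.
Row 5 must total 525; the given cells sum to 441, so (5,3) = 84.
From column 3, 525 − (117 + 75 + 108 + 84) gives (4,3) = 141.
Column 5 needs 525; the known cells sum to 447, so (4,5) = 78.

105 81 117 93 129 / 138 99 75 126 87 / 96 132 108 69 120 / 114 90 141 102 78 / 72 123 84 135 111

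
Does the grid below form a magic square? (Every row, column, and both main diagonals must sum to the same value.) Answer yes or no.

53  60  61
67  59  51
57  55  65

No — row 1 sums to 174 but row 2 sums to 177.

Row 1: 53 + 60 + 61 = 174.
Row 2: 67 + 59 + 51 = 177.
Row 3: 57 + 55 + 65 = 177.
Column 1: 53 + 67 + 57 = 177.
Column 2: 60 + 59 + 55 = 174.
Column 3: 61 + 51 + 65 = 177.
Main diagonal: 53 + 59 + 65 = 177.
Anti-diagonal: 61 + 59 + 57 = 177.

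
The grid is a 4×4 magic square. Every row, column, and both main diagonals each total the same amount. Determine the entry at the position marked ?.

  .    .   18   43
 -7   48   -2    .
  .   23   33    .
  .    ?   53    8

Column 3 is complete and sums to 102; that is the magic constant.
Row 2 must total 102; the given cells sum to 39, so (2,4) = 63.
From column 4, 102 − (43 + 63 + 8) gives (3,4) = -12.
Main diagonal: 48 + 33 + 8 + ? = 102, so (1,1) = 13.
Anti-diagonal: 43 + (-2) + 23 + ? = 102, so (4,1) = 38.
From row 1, 102 − (13 + 18 + 43) gives (1,2) = 28.
Row 3 needs 102; the known cells sum to 44, so (3,1) = 58.
From row 4, 102 − (38 + 53 + 8) gives (4,2) = 3.

3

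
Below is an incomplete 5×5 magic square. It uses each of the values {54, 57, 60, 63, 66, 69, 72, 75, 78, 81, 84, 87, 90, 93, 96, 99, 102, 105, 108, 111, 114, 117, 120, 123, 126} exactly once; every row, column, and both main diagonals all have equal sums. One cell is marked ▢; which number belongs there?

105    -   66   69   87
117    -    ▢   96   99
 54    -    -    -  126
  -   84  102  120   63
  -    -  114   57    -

78

The 25 entries sum to 2250, so each line sums to 2250/5 = 450.
Row 1 must total 450; the given cells sum to 327, so (1,2) = 123.
Row 4 must total 450; the given cells sum to 369, so (4,1) = 81.
Column 1 must total 450; the given cells sum to 357, so (5,1) = 93.
The remaining cell in column 4 is (3,4) = 450 − 342 = 108.
Using column 5: 87 + 99 + 126 + 63 + ? → (5,5) = 450 − 375 = 75.
Anti-diagonal must total 450; the given cells sum to 360, so (3,3) = 90.
Row 3: 54 + 90 + 108 + 126 + ? = 450, so (3,2) = 72.
From row 5, 450 − (93 + 114 + 57 + 75) gives (5,2) = 111.
Column 2: 123 + 72 + 84 + 111 + ? = 450, so (2,2) = 60.
Column 3 must total 450; the given cells sum to 372, so (2,3) = 78.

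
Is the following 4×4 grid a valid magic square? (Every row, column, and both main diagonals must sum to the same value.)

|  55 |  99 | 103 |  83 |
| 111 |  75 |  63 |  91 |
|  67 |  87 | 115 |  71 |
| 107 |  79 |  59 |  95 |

Yes

Row 1: 55 + 99 + 103 + 83 = 340.
Row 2: 111 + 75 + 63 + 91 = 340.
Row 3: 67 + 87 + 115 + 71 = 340.
Row 4: 107 + 79 + 59 + 95 = 340.
Column 1: 55 + 111 + 67 + 107 = 340.
Column 2: 99 + 75 + 87 + 79 = 340.
Column 3: 103 + 63 + 115 + 59 = 340.
Column 4: 83 + 91 + 71 + 95 = 340.
Main diagonal: 55 + 75 + 115 + 95 = 340.
Anti-diagonal: 83 + 63 + 87 + 107 = 340.
All lines sum to 340.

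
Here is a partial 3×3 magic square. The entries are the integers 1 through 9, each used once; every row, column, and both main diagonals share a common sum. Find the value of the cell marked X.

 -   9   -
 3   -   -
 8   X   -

The entries are 1 through 9, which sum to 45, so each line sums to 45/3 = 15.
Column 1: 3 + 8 + ? = 15, so (1,1) = 4.
From row 1, 15 − (4 + 9) gives (1,3) = 2.
Anti-diagonal: 2 + 8 + ? = 15, so (2,2) = 5.
From row 2, 15 − (3 + 5) gives (2,3) = 7.
Column 2: 9 + 5 + ? = 15, so (3,2) = 1.

1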